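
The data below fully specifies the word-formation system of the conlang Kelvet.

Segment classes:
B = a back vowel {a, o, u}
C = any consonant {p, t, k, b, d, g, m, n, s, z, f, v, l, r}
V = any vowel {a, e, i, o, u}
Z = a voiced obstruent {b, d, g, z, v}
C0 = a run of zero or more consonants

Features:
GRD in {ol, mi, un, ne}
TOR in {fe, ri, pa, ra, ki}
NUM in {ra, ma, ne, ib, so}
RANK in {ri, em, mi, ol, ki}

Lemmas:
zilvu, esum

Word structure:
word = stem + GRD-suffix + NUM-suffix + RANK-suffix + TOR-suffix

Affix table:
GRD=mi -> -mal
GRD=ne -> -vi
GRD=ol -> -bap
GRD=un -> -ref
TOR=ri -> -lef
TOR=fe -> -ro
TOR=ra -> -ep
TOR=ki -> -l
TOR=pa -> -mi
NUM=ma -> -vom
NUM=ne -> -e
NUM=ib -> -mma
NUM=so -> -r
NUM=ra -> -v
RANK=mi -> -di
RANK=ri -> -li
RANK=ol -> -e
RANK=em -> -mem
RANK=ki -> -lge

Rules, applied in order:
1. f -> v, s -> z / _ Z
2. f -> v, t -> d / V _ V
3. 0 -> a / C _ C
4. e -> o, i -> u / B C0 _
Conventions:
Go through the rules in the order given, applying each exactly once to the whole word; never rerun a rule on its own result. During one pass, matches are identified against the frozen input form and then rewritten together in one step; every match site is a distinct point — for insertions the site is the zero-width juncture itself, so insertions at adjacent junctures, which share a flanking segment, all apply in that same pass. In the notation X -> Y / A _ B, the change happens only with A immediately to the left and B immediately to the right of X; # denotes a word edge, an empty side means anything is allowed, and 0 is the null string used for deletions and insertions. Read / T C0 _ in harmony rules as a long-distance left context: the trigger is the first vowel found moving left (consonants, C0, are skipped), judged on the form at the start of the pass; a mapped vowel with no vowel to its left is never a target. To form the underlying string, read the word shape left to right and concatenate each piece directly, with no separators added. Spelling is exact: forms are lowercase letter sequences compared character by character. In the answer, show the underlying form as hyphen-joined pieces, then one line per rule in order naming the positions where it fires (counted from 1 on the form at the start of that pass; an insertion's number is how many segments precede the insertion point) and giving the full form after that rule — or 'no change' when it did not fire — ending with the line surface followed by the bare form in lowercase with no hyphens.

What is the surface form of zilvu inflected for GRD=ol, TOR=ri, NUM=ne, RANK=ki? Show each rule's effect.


underlying: zilvu-bap-e-lge-lef
1. f -> v, s -> z / _ Z: no change
2. f -> v, t -> d / V _ V: no change
3. 0 -> a / C _ C: inserts after position(s) 3, 10: zilavubapelagelef
4. e -> o, i -> u / B C0 _: fires at position(s) 10, 14: zilavubapolagolef
surface: zilavubapolagolef


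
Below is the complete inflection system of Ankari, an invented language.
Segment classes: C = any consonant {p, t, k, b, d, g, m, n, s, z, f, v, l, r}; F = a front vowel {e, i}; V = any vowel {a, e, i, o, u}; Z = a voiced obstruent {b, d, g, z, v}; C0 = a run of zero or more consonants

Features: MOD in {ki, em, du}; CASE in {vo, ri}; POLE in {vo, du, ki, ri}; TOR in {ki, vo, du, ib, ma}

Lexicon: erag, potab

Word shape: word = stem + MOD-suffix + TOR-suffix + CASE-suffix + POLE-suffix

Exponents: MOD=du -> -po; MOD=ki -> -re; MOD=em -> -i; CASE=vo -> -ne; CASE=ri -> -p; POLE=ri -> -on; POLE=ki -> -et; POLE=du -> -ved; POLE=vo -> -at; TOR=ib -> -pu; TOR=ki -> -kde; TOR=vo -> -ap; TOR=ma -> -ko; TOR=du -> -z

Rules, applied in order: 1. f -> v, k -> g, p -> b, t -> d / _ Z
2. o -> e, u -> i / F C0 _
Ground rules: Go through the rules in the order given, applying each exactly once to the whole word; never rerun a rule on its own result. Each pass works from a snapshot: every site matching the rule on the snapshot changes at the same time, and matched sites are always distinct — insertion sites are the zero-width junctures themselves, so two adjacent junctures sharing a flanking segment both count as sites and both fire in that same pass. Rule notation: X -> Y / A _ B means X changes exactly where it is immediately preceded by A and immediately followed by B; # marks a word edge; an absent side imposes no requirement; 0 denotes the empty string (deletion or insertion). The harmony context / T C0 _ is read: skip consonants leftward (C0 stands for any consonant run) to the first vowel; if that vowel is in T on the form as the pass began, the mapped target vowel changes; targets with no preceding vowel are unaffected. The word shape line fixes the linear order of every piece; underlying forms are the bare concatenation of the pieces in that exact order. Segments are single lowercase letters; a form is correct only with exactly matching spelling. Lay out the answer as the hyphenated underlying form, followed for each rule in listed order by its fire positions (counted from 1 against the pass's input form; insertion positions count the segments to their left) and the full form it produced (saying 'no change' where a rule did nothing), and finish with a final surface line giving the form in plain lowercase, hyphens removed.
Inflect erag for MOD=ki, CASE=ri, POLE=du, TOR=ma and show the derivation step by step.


underlying: erag-re-ko-p-ved
1. f -> v, k -> g, p -> b, t -> d / _ Z: fires at position(s) 9: eragrekobved
2. o -> e, u -> i / F C0 _: fires at position(s) 8: eragrekebved
surface: eragrekebved


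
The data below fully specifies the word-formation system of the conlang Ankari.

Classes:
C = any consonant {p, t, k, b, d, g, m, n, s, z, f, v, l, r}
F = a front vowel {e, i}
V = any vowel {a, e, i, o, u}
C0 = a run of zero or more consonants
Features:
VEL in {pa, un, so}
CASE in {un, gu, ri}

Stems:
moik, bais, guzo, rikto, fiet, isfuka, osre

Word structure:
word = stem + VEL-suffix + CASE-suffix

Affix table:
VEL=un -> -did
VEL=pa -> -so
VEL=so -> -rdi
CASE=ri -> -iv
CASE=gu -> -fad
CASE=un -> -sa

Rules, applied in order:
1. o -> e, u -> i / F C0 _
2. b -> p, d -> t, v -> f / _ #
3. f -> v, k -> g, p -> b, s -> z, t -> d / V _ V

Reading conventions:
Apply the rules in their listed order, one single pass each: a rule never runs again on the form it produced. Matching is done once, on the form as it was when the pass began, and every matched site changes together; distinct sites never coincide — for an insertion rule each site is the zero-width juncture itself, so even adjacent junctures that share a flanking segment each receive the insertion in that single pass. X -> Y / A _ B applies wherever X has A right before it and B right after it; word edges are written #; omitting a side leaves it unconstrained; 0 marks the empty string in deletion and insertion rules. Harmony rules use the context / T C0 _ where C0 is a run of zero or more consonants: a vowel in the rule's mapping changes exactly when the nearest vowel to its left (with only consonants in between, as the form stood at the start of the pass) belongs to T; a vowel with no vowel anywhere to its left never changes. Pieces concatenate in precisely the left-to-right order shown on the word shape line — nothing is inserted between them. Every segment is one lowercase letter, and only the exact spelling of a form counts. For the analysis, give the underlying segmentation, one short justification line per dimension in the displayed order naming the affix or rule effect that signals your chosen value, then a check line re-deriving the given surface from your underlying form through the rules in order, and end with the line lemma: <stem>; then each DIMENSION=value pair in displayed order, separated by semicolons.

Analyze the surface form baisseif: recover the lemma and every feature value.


underlying: bais-so-iv
VEL=pa - signalled by the affix -so
CASE=ri - signalled by the affix -iv
check: baissoiv -> baisseiv -> baisseif -> baisseif
lemma: bais; VEL=pa; CASE=ri


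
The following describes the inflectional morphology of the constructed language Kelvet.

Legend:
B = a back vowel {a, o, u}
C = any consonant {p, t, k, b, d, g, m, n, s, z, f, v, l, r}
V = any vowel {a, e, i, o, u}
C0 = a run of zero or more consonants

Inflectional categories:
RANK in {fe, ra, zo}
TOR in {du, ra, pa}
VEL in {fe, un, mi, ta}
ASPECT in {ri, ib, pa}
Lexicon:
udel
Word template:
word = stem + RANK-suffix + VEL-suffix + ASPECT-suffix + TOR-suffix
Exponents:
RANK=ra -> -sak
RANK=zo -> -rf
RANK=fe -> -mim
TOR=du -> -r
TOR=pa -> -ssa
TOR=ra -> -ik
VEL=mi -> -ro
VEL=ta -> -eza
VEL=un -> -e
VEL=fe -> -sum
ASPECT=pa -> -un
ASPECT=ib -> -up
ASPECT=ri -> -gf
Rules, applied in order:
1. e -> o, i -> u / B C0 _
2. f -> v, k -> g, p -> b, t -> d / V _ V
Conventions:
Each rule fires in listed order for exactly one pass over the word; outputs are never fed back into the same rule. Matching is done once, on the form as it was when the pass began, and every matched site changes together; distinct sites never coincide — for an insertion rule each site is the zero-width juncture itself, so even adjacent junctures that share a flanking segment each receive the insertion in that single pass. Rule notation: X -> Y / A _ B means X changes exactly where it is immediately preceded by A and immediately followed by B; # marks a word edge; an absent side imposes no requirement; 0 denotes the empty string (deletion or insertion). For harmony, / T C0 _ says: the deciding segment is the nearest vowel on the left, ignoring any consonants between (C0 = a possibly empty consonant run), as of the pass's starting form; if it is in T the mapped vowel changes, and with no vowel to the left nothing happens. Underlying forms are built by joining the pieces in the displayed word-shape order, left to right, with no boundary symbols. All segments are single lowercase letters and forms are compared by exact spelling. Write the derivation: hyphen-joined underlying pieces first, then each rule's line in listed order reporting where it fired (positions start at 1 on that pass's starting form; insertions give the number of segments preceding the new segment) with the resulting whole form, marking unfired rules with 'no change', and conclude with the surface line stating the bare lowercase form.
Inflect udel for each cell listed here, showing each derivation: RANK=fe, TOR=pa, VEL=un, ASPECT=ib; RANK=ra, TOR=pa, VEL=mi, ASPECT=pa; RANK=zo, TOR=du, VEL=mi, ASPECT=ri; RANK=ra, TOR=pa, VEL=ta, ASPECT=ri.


cell RANK=fe, TOR=pa, VEL=un, ASPECT=ib:
underlying: udel-mim-e-up-ssa
1. e -> o, i -> u / B C0 _: fires at position(s) 3: udolmimeupssa
2. f -> v, k -> g, p -> b, t -> d / V _ V: no change
surface: udolmimeupssa

cell RANK=ra, TOR=pa, VEL=mi, ASPECT=pa:
underlying: udel-sak-ro-un-ssa
1. e -> o, i -> u / B C0 _: fires at position(s) 3: udolsakrounssa
2. f -> v, k -> g, p -> b, t -> d / V _ V: no change
surface: udolsakrounssa

cell RANK=zo, TOR=du, VEL=mi, ASPECT=ri:
underlying: udel-rf-ro-gf-r
1. e -> o, i -> u / B C0 _: fires at position(s) 3: udolrfrogfr
2. f -> v, k -> g, p -> b, t -> d / V _ V: no change
surface: udolrfrogfr

cell RANK=ra, TOR=pa, VEL=ta, ASPECT=ri:
underlying: udel-sak-eza-gf-ssa
1. e -> o, i -> u / B C0 _: fires at position(s) 3, 8: udolsakozagfssa
2. f -> v, k -> g, p -> b, t -> d / V _ V: fires at position(s) 7: udolsagozagfssa
surface: udolsagozagfssa


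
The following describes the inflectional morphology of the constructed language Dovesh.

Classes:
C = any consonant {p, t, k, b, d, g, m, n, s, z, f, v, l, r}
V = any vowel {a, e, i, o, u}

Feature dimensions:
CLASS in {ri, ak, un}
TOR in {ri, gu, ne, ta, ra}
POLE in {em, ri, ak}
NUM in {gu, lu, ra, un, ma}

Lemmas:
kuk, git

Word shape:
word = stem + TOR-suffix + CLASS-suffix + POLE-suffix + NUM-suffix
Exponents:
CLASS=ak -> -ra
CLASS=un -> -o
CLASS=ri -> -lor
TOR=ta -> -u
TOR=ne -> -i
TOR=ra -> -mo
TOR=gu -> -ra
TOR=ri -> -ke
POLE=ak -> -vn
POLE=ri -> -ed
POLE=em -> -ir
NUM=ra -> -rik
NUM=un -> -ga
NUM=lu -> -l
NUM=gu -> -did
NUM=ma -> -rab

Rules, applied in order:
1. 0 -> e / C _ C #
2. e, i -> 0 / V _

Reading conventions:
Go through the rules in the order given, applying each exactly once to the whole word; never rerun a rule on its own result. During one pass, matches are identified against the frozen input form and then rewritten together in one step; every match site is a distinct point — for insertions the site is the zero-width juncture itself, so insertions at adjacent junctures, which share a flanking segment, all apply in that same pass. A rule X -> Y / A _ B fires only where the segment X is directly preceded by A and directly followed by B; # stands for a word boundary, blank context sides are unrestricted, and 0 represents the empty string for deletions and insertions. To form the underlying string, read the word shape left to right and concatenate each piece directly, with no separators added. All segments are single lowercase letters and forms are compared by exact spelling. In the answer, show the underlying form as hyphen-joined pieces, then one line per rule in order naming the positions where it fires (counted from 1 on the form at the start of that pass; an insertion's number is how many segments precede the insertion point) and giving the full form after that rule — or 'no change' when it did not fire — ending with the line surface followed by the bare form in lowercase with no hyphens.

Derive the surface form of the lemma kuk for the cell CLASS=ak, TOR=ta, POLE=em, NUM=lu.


underlying: kuk-u-ra-ir-l
1. 0 -> e / C _ C #: inserts after position(s) 8: kukurairel
2. e, i -> 0 / V _: fires at position(s) 7: kukurarel
surface: kukurarel


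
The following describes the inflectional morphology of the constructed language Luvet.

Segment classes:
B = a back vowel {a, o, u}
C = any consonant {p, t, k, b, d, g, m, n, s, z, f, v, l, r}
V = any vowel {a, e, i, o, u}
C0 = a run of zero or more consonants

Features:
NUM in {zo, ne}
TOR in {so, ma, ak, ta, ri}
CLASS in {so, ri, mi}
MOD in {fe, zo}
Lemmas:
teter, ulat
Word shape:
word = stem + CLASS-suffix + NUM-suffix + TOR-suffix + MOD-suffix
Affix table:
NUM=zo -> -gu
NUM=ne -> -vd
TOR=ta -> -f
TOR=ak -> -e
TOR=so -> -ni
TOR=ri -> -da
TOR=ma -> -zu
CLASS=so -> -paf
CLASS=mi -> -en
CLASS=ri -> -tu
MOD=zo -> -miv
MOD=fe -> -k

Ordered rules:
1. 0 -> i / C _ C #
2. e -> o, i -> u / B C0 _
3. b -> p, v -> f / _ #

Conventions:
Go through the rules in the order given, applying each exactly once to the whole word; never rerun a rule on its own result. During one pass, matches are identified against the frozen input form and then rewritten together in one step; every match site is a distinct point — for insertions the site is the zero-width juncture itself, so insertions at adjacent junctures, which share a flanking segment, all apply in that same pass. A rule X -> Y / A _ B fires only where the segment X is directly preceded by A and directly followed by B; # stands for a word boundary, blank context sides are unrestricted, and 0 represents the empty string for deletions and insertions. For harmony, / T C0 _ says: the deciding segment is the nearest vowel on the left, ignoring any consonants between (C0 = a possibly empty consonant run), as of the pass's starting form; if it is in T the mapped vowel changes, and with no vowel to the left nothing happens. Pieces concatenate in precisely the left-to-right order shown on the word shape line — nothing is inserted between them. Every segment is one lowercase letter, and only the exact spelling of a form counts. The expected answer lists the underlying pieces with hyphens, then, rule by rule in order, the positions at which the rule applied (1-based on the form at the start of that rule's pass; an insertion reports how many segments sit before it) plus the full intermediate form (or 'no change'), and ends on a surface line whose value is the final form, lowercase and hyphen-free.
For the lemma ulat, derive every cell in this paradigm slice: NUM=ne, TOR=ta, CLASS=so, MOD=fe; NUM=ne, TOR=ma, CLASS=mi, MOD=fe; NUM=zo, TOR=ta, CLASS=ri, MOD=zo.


cell NUM=ne, TOR=ta, CLASS=so, MOD=fe:
underlying: ulat-paf-vd-f-k
1. 0 -> i / C _ C #: inserts after position(s) 10: ulatpafvdfik
2. e -> o, i -> u / B C0 _: fires at position(s) 11: ulatpafvdfuk
3. b -> p, v -> f / _ #: no change
surface: ulatpafvdfuk

cell NUM=ne, TOR=ma, CLASS=mi, MOD=fe:
underlying: ulat-en-vd-zu-k
1. 0 -> i / C _ C #: no change
2. e -> o, i -> u / B C0 _: fires at position(s) 5: ulatonvdzuk
3. b -> p, v -> f / _ #: no change
surface: ulatonvdzuk

cell NUM=zo, TOR=ta, CLASS=ri, MOD=zo:
underlying: ulat-tu-gu-f-miv
1. 0 -> i / C _ C #: no change
2. e -> o, i -> u / B C0 _: fires at position(s) 11: ulattugufmuv
3. b -> p, v -> f / _ #: fires at position(s) 12: ulattugufmuf
surface: ulattugufmuf


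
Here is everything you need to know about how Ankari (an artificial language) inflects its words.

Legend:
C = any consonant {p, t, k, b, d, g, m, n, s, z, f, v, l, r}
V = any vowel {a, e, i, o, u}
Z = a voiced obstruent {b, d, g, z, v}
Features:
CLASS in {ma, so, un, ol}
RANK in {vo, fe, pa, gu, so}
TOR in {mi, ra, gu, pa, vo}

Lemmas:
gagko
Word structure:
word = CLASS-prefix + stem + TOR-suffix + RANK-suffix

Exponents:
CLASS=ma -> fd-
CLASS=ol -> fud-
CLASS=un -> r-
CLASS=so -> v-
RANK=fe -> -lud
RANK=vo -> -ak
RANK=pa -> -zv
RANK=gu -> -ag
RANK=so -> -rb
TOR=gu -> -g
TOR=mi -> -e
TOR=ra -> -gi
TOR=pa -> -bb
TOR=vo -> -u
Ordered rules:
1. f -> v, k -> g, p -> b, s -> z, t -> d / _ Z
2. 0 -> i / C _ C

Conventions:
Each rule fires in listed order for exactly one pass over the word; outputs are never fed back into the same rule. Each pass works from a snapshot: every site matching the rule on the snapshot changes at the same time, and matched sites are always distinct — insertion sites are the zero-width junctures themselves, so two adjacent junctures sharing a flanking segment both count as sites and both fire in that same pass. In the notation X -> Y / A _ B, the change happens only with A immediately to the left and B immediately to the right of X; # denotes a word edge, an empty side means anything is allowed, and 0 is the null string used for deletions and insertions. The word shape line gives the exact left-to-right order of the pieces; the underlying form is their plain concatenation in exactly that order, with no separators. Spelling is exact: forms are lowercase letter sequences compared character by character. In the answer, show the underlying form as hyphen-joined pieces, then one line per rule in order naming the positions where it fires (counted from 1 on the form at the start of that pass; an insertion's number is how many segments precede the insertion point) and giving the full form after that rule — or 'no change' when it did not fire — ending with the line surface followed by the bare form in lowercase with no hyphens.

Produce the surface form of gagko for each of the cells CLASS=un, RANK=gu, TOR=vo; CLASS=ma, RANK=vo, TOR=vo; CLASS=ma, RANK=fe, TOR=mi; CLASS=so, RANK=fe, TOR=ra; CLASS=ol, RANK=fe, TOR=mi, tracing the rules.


cell CLASS=un, RANK=gu, TOR=vo:
underlying: r-gagko-u-ag
1. f -> v, k -> g, p -> b, s -> z, t -> d / _ Z: no change
2. 0 -> i / C _ C: inserts after position(s) 1, 4: rigagikouag
surface: rigagikouag

cell CLASS=ma, RANK=vo, TOR=vo:
underlying: fd-gagko-u-ak
1. f -> v, k -> g, p -> b, s -> z, t -> d / _ Z: fires at position(s) 1: vdgagkouak
2. 0 -> i / C _ C: inserts after position(s) 1, 2, 5: vidigagikouak
surface: vidigagikouak

cell CLASS=ma, RANK=fe, TOR=mi:
underlying: fd-gagko-e-lud
1. f -> v, k -> g, p -> b, s -> z, t -> d / _ Z: fires at position(s) 1: vdgagkoelud
2. 0 -> i / C _ C: inserts after position(s) 1, 2, 5: vidigagikoelud
surface: vidigagikoelud

cell CLASS=so, RANK=fe, TOR=ra:
underlying: v-gagko-gi-lud
1. f -> v, k -> g, p -> b, s -> z, t -> d / _ Z: no change
2. 0 -> i / C _ C: inserts after position(s) 1, 4: vigagikogilud
surface: vigagikogilud

cell CLASS=ol, RANK=fe, TOR=mi:
underlying: fud-gagko-e-lud
1. f -> v, k -> g, p -> b, s -> z, t -> d / _ Z: no change
2. 0 -> i / C _ C: inserts after position(s) 3, 6: fudigagikoelud
surface: fudigagikoelud


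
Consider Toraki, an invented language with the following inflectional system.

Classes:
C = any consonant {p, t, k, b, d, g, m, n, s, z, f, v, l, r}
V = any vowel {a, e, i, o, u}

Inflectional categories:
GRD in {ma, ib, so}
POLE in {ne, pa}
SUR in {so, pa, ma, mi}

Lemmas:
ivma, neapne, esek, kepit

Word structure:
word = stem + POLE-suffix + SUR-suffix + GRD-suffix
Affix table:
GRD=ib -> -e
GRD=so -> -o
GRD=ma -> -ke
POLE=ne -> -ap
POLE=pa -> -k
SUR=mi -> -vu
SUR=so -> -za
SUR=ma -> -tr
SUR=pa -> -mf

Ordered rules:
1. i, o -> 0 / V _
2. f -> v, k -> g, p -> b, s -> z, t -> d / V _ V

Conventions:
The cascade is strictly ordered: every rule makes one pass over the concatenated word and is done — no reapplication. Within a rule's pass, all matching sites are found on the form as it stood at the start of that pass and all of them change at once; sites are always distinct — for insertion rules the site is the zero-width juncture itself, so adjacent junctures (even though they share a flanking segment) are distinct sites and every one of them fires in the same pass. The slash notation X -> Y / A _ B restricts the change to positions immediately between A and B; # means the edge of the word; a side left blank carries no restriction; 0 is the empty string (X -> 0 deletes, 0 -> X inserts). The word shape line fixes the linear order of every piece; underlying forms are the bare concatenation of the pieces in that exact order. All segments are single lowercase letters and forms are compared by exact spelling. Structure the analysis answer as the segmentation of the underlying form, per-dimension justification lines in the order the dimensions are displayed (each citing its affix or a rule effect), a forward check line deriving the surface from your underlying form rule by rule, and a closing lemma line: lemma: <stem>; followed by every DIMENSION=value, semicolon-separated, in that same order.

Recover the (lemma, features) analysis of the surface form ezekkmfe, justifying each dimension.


underlying: esek-k-mf-e
GRD=ib - signalled by the affix -e
POLE=pa - signalled by the affix -k
SUR=pa - signalled by the affix -mf
check: esekkmfe -> esekkmfe -> ezekkmfe
lemma: esek; GRD=ib; POLE=pa; SUR=pa


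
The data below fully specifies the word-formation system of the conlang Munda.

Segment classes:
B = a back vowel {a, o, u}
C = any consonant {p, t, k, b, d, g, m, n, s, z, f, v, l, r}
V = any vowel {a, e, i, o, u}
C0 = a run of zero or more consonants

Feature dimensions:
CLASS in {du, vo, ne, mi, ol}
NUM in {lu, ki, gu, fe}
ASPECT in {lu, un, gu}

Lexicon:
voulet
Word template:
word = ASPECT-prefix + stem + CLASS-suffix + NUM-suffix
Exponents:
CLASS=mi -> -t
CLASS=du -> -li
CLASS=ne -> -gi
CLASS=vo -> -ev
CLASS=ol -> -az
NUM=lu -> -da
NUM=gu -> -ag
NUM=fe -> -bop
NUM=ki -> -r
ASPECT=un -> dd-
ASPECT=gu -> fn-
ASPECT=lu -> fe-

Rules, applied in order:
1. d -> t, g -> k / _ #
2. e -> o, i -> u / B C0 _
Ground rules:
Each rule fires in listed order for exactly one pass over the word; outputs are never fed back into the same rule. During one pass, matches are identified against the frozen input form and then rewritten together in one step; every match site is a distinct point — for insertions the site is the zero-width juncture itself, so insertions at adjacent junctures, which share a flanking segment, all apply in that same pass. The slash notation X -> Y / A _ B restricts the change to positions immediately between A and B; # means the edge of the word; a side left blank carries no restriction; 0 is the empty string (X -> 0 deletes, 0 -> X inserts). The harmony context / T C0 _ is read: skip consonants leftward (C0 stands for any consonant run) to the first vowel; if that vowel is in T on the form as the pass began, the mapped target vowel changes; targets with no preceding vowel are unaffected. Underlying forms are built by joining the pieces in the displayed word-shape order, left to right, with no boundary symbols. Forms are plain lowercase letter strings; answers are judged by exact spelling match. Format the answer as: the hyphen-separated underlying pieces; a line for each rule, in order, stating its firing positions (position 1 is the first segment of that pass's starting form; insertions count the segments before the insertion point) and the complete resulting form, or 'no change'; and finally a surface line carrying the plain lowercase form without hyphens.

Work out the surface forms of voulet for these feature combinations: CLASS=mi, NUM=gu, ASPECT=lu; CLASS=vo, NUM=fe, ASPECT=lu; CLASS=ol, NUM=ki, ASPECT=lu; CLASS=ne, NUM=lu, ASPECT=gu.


cell CLASS=mi, NUM=gu, ASPECT=lu:
underlying: fe-voulet-t-ag
1. d -> t, g -> k / _ #: fires at position(s) 11: fevoulettak
2. e -> o, i -> u / B C0 _: fires at position(s) 7: fevoulottak
surface: fevoulottak

cell CLASS=vo, NUM=fe, ASPECT=lu:
underlying: fe-voulet-ev-bop
1. d -> t, g -> k / _ #: no change
2. e -> o, i -> u / B C0 _: fires at position(s) 7: fevoulotevbop
surface: fevoulotevbop

cell CLASS=ol, NUM=ki, ASPECT=lu:
underlying: fe-voulet-az-r
1. d -> t, g -> k / _ #: no change
2. e -> o, i -> u / B C0 _: fires at position(s) 7: fevoulotazr
surface: fevoulotazr

cell CLASS=ne, NUM=lu, ASPECT=gu:
underlying: fn-voulet-gi-da
1. d -> t, g -> k / _ #: no change
2. e -> o, i -> u / B C0 _: fires at position(s) 7: fnvoulotgida
surface: fnvoulotgida


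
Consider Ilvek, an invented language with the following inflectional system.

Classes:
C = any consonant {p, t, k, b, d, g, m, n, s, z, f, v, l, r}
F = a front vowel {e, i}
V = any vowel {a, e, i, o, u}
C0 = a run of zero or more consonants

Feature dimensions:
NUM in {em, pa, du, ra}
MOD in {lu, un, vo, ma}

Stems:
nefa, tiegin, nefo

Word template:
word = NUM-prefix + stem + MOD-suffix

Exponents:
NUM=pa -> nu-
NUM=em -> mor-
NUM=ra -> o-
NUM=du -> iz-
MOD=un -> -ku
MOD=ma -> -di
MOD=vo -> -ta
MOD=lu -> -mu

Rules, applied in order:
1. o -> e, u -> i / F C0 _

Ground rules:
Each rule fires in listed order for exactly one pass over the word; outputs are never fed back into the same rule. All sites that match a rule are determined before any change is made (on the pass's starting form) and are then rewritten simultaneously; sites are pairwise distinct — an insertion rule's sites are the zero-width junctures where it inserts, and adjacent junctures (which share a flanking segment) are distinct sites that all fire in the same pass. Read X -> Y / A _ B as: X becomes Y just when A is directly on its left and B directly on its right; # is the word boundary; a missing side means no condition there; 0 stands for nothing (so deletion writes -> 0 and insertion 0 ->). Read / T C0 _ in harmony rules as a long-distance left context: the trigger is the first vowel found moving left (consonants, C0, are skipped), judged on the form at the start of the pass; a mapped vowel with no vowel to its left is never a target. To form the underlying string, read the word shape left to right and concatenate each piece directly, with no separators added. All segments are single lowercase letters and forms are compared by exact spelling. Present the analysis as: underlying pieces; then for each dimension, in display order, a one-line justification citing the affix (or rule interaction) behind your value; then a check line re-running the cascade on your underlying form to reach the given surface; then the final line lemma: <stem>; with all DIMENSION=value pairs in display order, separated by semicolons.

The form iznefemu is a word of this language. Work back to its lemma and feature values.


underlying: iz-nefo-mu
NUM=du - signalled by the affix iz-
MOD=lu - signalled by the affix -mu
check: iznefomu -> iznefemu
lemma: nefo; NUM=du; MOD=lu


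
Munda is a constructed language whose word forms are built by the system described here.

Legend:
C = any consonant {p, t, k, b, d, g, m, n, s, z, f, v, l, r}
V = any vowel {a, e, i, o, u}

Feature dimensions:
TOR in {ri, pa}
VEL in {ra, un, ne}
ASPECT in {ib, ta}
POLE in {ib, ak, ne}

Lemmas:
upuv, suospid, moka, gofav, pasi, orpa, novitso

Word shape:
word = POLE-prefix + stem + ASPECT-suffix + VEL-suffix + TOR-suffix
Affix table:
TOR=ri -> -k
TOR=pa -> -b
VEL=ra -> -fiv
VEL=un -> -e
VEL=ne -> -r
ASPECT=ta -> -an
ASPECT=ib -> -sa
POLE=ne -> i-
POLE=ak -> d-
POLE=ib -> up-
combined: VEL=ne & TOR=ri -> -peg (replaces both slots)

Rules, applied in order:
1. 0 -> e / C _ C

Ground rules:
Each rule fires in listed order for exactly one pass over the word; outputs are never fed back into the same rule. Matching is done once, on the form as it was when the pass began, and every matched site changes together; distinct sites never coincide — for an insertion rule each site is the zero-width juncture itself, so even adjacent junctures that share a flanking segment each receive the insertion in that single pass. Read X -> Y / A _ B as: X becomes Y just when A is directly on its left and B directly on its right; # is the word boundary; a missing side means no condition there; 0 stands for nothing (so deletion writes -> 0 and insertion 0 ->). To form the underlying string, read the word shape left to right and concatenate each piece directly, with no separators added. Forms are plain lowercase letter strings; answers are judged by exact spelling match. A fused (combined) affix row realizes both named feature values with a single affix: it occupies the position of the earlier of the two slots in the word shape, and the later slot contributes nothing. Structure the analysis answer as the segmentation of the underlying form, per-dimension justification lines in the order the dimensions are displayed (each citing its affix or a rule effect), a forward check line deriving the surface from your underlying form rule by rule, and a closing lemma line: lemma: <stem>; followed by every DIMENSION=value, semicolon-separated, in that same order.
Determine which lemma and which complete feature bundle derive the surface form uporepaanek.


underlying: up-orpa-an-e-k
TOR=ri - signalled by the affix -k
VEL=un - signalled by the affix -e
ASPECT=ta - signalled by the affix -an
POLE=ib - signalled by the affix up-
check: uporpaanek -> uporepaanek
lemma: orpa; TOR=ri; VEL=un; ASPECT=ta; POLE=ib


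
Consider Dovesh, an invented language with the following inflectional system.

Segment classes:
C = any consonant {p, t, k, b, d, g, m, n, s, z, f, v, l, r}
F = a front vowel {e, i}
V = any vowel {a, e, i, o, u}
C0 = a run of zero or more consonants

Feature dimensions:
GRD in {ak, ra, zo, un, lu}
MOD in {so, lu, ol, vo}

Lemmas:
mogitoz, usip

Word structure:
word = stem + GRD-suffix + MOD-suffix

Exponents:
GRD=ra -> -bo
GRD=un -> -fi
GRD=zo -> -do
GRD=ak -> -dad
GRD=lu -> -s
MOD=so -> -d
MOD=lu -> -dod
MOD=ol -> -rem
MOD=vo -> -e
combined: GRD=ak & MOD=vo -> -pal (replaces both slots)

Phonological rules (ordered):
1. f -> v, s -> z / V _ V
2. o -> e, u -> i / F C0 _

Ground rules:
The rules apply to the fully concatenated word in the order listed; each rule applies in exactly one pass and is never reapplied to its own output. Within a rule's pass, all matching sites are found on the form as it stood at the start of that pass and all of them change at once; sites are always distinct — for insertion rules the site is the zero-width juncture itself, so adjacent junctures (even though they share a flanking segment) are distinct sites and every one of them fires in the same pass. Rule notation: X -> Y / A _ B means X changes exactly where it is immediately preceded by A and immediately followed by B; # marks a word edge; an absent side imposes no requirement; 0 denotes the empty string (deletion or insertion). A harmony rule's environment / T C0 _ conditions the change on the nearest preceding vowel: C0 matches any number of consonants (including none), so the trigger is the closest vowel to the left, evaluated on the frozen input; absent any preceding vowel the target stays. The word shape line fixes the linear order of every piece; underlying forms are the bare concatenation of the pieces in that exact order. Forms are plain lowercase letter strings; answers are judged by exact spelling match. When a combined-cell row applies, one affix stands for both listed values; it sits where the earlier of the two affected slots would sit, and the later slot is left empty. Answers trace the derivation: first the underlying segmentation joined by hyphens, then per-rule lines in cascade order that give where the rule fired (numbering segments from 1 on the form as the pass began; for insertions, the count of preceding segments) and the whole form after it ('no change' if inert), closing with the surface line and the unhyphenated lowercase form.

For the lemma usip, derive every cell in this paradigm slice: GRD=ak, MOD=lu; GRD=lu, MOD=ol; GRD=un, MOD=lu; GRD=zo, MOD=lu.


cell GRD=ak, MOD=lu:
underlying: usip-dad-dod
1. f -> v, s -> z / V _ V: fires at position(s) 2: uzipdaddod
2. o -> e, u -> i / F C0 _: no change
surface: uzipdaddod

cell GRD=lu, MOD=ol:
underlying: usip-s-rem
1. f -> v, s -> z / V _ V: fires at position(s) 2: uzipsrem
2. o -> e, u -> i / F C0 _: no change
surface: uzipsrem

cell GRD=un, MOD=lu:
underlying: usip-fi-dod
1. f -> v, s -> z / V _ V: fires at position(s) 2: uzipfidod
2. o -> e, u -> i / F C0 _: fires at position(s) 8: uzipfided
surface: uzipfided

cell GRD=zo, MOD=lu:
underlying: usip-do-dod
1. f -> v, s -> z / V _ V: fires at position(s) 2: uzipdodod
2. o -> e, u -> i / F C0 _: fires at position(s) 6: uzipdedod
surface: uzipdedod


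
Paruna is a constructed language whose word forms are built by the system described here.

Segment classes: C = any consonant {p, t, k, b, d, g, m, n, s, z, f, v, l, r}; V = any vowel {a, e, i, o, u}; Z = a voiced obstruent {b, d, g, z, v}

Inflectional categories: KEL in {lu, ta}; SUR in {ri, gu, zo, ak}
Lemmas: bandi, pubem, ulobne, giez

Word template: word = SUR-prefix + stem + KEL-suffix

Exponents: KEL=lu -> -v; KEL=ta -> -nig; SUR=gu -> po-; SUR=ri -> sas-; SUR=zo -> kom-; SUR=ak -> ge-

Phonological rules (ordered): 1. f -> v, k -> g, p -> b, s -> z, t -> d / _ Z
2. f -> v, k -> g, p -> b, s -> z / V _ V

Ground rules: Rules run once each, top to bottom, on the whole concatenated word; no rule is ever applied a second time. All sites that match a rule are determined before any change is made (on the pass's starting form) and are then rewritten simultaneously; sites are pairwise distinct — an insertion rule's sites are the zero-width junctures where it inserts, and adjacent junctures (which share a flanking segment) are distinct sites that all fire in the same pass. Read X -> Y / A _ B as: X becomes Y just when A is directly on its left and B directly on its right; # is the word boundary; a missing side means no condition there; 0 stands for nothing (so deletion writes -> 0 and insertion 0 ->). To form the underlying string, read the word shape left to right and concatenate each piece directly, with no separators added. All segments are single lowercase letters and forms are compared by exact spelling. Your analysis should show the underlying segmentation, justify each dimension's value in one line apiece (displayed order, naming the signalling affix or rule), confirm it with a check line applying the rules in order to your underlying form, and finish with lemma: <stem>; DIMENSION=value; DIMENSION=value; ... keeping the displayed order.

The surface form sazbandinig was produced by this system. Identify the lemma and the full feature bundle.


underlying: sas-bandi-nig
KEL=ta - signalled by the affix -nig
SUR=ri - signalled by the affix sas-
check: sasbandinig -> sazbandinig -> sazbandinig
lemma: bandi; KEL=ta; SUR=ri


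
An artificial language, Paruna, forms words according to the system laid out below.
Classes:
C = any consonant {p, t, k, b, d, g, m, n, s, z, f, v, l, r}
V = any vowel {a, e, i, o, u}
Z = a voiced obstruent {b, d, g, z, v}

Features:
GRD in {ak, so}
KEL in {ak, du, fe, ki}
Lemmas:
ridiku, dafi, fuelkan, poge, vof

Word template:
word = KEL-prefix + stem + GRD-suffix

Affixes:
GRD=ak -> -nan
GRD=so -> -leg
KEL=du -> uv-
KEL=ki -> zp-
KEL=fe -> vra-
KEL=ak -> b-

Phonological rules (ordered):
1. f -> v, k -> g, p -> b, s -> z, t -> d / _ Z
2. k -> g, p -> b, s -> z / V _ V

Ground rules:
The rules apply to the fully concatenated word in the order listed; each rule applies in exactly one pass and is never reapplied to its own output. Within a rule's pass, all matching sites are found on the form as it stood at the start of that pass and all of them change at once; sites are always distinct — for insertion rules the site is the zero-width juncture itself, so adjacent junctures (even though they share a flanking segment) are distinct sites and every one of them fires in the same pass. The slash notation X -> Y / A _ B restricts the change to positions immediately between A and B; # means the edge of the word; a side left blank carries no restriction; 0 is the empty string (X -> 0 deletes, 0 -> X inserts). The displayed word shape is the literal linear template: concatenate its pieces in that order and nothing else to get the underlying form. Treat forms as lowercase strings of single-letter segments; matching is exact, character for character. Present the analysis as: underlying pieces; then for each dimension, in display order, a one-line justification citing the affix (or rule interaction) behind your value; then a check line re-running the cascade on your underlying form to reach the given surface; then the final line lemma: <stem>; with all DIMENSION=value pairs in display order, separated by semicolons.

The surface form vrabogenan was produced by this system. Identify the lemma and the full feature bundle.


underlying: vra-poge-nan
GRD=ak - signalled by the affix -nan
KEL=fe - signalled by the affix vra-
check: vrapogenan -> vrapogenan -> vrabogenan
lemma: poge; GRD=ak; KEL=fe


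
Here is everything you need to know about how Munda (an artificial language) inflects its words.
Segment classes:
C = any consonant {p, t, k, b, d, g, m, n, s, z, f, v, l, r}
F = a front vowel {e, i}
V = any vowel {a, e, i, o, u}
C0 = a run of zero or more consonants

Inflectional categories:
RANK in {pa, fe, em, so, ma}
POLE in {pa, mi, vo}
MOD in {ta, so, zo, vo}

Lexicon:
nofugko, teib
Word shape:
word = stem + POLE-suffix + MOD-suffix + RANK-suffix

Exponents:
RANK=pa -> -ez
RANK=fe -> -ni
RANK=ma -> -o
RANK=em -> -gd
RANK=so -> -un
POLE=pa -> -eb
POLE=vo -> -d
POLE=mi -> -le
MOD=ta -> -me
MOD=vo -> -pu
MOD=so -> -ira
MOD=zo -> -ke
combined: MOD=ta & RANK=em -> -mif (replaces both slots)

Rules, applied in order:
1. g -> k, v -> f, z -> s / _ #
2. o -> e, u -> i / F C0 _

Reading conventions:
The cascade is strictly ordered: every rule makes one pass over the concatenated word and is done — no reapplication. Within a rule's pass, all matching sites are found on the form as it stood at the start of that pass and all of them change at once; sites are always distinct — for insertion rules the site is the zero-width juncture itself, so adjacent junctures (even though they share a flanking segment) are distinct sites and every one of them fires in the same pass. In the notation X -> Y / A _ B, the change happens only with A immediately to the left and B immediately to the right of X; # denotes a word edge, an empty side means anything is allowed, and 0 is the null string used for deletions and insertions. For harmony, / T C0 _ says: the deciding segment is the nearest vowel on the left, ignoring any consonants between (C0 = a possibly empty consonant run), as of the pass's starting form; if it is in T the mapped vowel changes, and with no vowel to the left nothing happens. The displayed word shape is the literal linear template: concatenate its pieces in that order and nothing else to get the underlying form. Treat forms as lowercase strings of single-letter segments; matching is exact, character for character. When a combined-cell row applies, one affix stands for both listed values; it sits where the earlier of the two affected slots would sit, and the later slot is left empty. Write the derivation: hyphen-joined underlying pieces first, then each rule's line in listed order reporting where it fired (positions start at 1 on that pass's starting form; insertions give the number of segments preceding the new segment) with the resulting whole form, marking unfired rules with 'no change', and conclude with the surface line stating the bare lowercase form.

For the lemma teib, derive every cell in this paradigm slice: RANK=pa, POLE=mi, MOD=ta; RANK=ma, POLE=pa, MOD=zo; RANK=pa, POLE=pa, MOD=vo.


cell RANK=pa, POLE=mi, MOD=ta:
underlying: teib-le-me-ez
1. g -> k, v -> f, z -> s / _ #: fires at position(s) 10: teiblemees
2. o -> e, u -> i / F C0 _: no change
surface: teiblemees

cell RANK=ma, POLE=pa, MOD=zo:
underlying: teib-eb-ke-o
1. g -> k, v -> f, z -> s / _ #: no change
2. o -> e, u -> i / F C0 _: fires at position(s) 9: teibebkee
surface: teibebkee

cell RANK=pa, POLE=pa, MOD=vo:
underlying: teib-eb-pu-ez
1. g -> k, v -> f, z -> s / _ #: fires at position(s) 10: teibebpues
2. o -> e, u -> i / F C0 _: fires at position(s) 8: teibebpies
surface: teibebpies
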